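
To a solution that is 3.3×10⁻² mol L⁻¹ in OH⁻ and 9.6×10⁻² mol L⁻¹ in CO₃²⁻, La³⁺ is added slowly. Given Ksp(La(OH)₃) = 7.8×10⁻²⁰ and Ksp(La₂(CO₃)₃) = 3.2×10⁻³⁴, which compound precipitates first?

The threshold for precipitation is Q = Ksp.
For La(OH)₃: [La³⁺] = (Ksp/[OH⁻]^3) = 2.2×10⁻¹⁵ mol L⁻¹
For La₂(CO₃)₃: [La³⁺] = (Ksp/[CO₃²⁻]^3)^(1/2) = 6.0×10⁻¹⁶ mol L⁻¹
Since La₂(CO₃)₃ needs less La³⁺ to reach saturation, it precipitates first.

La₂(CO₃)₃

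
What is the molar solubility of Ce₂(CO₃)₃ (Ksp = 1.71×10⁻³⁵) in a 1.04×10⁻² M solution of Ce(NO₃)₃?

1.80×10⁻¹¹ M

Ce₂(CO₃)₃(s) ⇌ 2 Ce³⁺(aq) + 3 CO₃²⁻(aq)
Ce³⁺ is already present at 1.04×10⁻² M. If s mol/L of Ce₂(CO₃)₃ dissolves, [CO₃²⁻] = 3s while [Ce³⁺] ≈ 1.04×10⁻² M.
Ksp = [Ce³⁺]^2[CO₃²⁻]^3 = (1.04×10⁻²)^2(3s)^3
(3s)^3 = 1.71×10⁻³⁵ / (1.04×10⁻²)^2 = 1.58×10⁻³¹
s = 1.80×10⁻¹¹ M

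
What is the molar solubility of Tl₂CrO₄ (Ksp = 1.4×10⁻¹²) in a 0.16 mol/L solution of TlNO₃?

Tl₂CrO₄(s) ⇌ 2 Tl⁺(aq) + CrO₄²⁻(aq)
Tl⁺ is already present at 0.16 mol/L. If s mol/L of Tl₂CrO₄ dissolves, [CrO₄²⁻] = s while [Tl⁺] ≈ 0.16 mol/L.
Ksp = [Tl⁺]^2[CrO₄²⁻] = (0.16)^2s
s = 1.4×10⁻¹² / (0.16)^2 = 5.5×10⁻¹¹
s = 5.5×10⁻¹¹ mol/L

5.5×10⁻¹¹ M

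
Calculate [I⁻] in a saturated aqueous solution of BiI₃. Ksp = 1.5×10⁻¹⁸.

BiI₃(s) ⇌ Bi³⁺(aq) + 3 I⁻(aq)
Call the molar solubility s, so that [Bi³⁺] = s and [I⁻] = 3s.
Ksp = [Bi³⁺][I⁻]^3 = s · (3s)^3 = 27s^4 = 1.5×10⁻¹⁸
s = 1.5×10⁻⁵ M
[I⁻] = 3s = 4.6×10⁻⁵ M

4.6×10⁻⁵ M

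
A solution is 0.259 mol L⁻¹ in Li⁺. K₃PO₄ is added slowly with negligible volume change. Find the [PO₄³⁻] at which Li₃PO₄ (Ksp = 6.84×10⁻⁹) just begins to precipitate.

3.94×10⁻⁷ M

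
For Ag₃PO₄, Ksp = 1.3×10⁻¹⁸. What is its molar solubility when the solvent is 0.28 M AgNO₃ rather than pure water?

5.9×10⁻¹⁷ M

Ag₃PO₄(s) ⇌ 3 Ag⁺(aq) + PO₄³⁻(aq)
The solution already contains Ag⁺ at 0.28 M. Let s be the molar solubility of Ag₃PO₄.
[Ag⁺] ≈ 0.28 M (common ion dominates); [PO₄³⁻] = s.
Ksp = [Ag⁺]^3[PO₄³⁻] = (0.28)^3s
s = 1.3×10⁻¹⁸ / (0.28)^3 = 5.9×10⁻¹⁷
s = 5.9×10⁻¹⁷ M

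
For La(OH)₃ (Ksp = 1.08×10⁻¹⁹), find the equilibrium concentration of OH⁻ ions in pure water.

La(OH)₃(s) ⇌ La³⁺(aq) + 3 OH⁻(aq)
For each mole of La(OH)₃ that dissolves per liter, [La³⁺] = s and [OH⁻] = 3s; let s denote this solubility.
Ksp = [La³⁺][OH⁻]^3 = s · (3s)^3 = 27s^4 = 1.08×10⁻¹⁹
s = 7.95×10⁻⁶ mol/L
[OH⁻] = 3s = 2.39×10⁻⁵ mol/L

2.39×10⁻⁵ M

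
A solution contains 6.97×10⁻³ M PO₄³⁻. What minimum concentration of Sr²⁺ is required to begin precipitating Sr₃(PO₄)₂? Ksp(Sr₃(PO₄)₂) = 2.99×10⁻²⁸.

The threshold for precipitation is Q = Ksp.
Sr₃(PO₄)₂(s) ⇌ 3 Sr²⁺(aq) + 2 PO₄³⁻(aq)
Ksp = [Sr²⁺]^3[PO₄³⁻]^2 = [Sr²⁺]^3(6.97×10⁻³)^2
[Sr²⁺]^3 = 2.99×10⁻²⁸ / (6.97×10⁻³)^2 = 6.15×10⁻²⁴
[Sr²⁺] = 1.83×10⁻⁸ M

1.83×10⁻⁸ M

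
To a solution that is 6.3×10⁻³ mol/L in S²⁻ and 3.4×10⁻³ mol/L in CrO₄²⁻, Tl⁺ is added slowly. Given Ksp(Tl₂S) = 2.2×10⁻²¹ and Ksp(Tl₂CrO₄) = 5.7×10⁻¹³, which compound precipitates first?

Tl₂S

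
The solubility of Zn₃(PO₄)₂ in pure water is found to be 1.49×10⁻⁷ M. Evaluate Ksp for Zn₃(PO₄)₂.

Ksp = 7.93×10⁻³³

Zn₃(PO₄)₂(s) ⇌ 3 Zn²⁺(aq) + 2 PO₄³⁻(aq)
If s mol/L of Zn₃(PO₄)₂ dissolves, [Zn²⁺] = 3s and [PO₄³⁻] = 2s.
Ksp = [Zn²⁺]^3[PO₄³⁻]^2 = (3s)^3 · (2s)^2 = 108s^5
Ksp = 108 × (1.49×10⁻⁷)^5 = 7.93×10⁻³³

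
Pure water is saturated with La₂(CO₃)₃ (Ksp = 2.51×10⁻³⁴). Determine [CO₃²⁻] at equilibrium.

La₂(CO₃)₃(s) ⇌ 2 La³⁺(aq) + 3 CO₃²⁻(aq)
If s mol/L of La₂(CO₃)₃ dissolves, [La³⁺] = 2s and [CO₃²⁻] = 3s.
Ksp = [La³⁺]^2[CO₃²⁻]^3 = (2s)^2 · (3s)^3 = 108s^5 = 2.51×10⁻³⁴
s = 7.47×10⁻⁸ M
[CO₃²⁻] = 3s = 2.24×10⁻⁷ M

2.24×10⁻⁷ M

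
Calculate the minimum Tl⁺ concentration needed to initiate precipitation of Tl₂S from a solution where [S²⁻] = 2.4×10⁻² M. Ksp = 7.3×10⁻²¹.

5.5×10⁻¹⁰ M

The threshold for precipitation is Q = Ksp.
Tl₂S(s) ⇌ 2 Tl⁺(aq) + S²⁻(aq)
Ksp = [Tl⁺]^2[S²⁻] = [Tl⁺]^2(2.4×10⁻²)
[Tl⁺]^2 = 7.3×10⁻²¹ / (2.4×10⁻²) = 3.0×10⁻¹⁹
[Tl⁺] = 5.5×10⁻¹⁰ M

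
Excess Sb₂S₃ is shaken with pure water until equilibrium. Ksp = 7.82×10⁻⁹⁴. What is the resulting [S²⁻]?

2.81×10⁻¹⁹ M

Sb₂S₃(s) ⇌ 2 Sb³⁺(aq) + 3 S²⁻(aq)
Let s be the molar solubility. Then [Sb³⁺] = 2s and [S²⁻] = 3s.
Ksp = [Sb³⁺]^2[S²⁻]^3 = (2s)^2 · (3s)^3 = 108s^5 = 7.82×10⁻⁹⁴
s = 9.37×10⁻²⁰ mol/L
[S²⁻] = 3s = 2.81×10⁻¹⁹ mol/L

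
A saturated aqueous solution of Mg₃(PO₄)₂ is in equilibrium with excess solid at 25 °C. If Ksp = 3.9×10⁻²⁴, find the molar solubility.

Mg₃(PO₄)₂(s) ⇌ 3 Mg²⁺(aq) + 2 PO₄³⁻(aq)
If s mol/L of Mg₃(PO₄)₂ dissolves, [Mg²⁺] = 3s and [PO₄³⁻] = 2s.
Ksp = [Mg²⁺]^3[PO₄³⁻]^2 = (3s)^3 · (2s)^2 = 108s^5
108s^5 = 3.9×10⁻²⁴  ⇒  s^5 = 3.6×10⁻²⁶
s = 8.2×10⁻⁶ M

8.2×10⁻⁶ M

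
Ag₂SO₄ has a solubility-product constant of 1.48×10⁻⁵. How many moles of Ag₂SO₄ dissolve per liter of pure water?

1.55×10⁻² M

Ag₂SO₄(s) ⇌ 2 Ag⁺(aq) + SO₄²⁻(aq)
If s mol/L of Ag₂SO₄ dissolves, [Ag⁺] = 2s and [SO₄²⁻] = s.
Ksp = [Ag⁺]^2[SO₄²⁻] = (2s)^2 · s = 4s^3
4s^3 = 1.48×10⁻⁵  ⇒  s^3 = 3.70×10⁻⁶
s = (3.70×10⁻⁶)^(1/3) = 1.55×10⁻² mol/L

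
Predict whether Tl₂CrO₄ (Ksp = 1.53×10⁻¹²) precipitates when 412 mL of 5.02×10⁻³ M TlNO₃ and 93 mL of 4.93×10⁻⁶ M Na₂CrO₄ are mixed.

Total volume after mixing = 412 + 93 = 505 mL.
[Tl⁺] = (5.02×10⁻³)(412)/505 = 4.10×10⁻³ M
[CrO₄²⁻] = (4.93×10⁻⁶)(93)/505 = 9.08×10⁻⁷ M
Q = [Tl⁺]^2[CrO₄²⁻] = 1.52×10⁻¹¹
Q = 1.52×10⁻¹¹ > Ksp = 1.53×10⁻¹², so the solution is supersaturated and Tl₂CrO₄ precipitates.

Yes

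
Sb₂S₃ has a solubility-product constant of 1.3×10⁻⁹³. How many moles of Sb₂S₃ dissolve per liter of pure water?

1.0×10⁻¹⁹ M

Sb₂S₃(s) ⇌ 2 Sb³⁺(aq) + 3 S²⁻(aq)
With molar solubility s: [Sb³⁺] = 2s, [S²⁻] = 3s.
Ksp = [Sb³⁺]^2[S²⁻]^3 = (2s)^2 · (3s)^3 = 108s^5
108s^5 = 1.3×10⁻⁹³  ⇒  s^5 = 1.2×10⁻⁹⁵
s = (1.2×10⁻⁹⁵)^(1/5) = 1.0×10⁻¹⁹ M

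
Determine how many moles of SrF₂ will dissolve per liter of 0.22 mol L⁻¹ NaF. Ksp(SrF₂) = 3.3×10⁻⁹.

SrF₂(s) ⇌ Sr²⁺(aq) + 2 F⁻(aq)
Let s be the solubility of SrF₂ here. The common ion gives [F⁻] ≈ 0.22 mol L⁻¹, and [Sr²⁺] = s.
Ksp = [Sr²⁺][F⁻]^2 = s(0.22)^2
s = 3.3×10⁻⁹ / (0.22)^2 = 6.8×10⁻⁸
s = 6.8×10⁻⁸ mol L⁻¹

6.8×10⁻⁸ M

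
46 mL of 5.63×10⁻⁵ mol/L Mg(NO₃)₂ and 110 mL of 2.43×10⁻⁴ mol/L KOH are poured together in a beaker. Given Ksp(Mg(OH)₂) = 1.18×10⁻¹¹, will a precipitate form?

Total volume after mixing = 46 + 110 = 156 mL.
[Mg²⁺] = (5.63×10⁻⁵)(46)/156 = 1.66×10⁻⁵ mol/L
[OH⁻] = (2.43×10⁻⁴)(110)/156 = 1.71×10⁻⁴ mol/L
Q = [Mg²⁺][OH⁻]^2 = 4.87×10⁻¹³
Since Q (4.87×10⁻¹³) is less than Ksp (1.18×10⁻¹¹), no Mg(OH)₂ precipitates.

No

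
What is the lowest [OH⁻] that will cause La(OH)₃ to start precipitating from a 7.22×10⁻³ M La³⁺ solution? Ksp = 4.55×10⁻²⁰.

Precipitation of each salt begins when its ion product equals Ksp.
La(OH)₃(s) ⇌ La³⁺(aq) + 3 OH⁻(aq)
Ksp = [La³⁺][OH⁻]^3 = [OH⁻]^3(7.22×10⁻³)
[OH⁻]^3 = 4.55×10⁻²⁰ / (7.22×10⁻³) = 6.30×10⁻¹⁸
[OH⁻] = 1.85×10⁻⁶ M

1.85×10⁻⁶ M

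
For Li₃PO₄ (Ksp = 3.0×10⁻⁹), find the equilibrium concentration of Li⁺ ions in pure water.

9.7×10⁻³ M

Li₃PO₄(s) ⇌ 3 Li⁺(aq) + PO₄³⁻(aq)
With molar solubility s: [Li⁺] = 3s, [PO₄³⁻] = s.
Ksp = [Li⁺]^3[PO₄³⁻] = (3s)^3 · s = 27s^4 = 3.0×10⁻⁹
s = 3.2×10⁻³ mol L⁻¹
[Li⁺] = 3s = 9.7×10⁻³ mol L⁻¹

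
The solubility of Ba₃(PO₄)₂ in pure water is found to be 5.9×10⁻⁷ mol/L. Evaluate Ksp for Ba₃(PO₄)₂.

Ba₃(PO₄)₂(s) ⇌ 3 Ba²⁺(aq) + 2 PO₄³⁻(aq)
For each mole of Ba₃(PO₄)₂ that dissolves per liter, [Ba²⁺] = 3s and [PO₄³⁻] = 2s; let s denote this solubility.
Ksp = [Ba²⁺]^3[PO₄³⁻]^2 = (3s)^3 · (2s)^2 = 108s^5
Ksp = 108 × (5.9×10⁻⁷)^5 = 7.7×10⁻³⁰

Ksp = 7.7×10⁻³⁰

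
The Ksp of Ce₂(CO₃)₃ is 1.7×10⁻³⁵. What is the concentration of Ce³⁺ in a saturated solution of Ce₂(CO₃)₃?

8.7×10⁻⁸ M

Ce₂(CO₃)₃(s) ⇌ 2 Ce³⁺(aq) + 3 CO₃²⁻(aq)
With molar solubility s: [Ce³⁺] = 2s, [CO₃²⁻] = 3s.
Ksp = [Ce³⁺]^2[CO₃²⁻]^3 = (2s)^2 · (3s)^3 = 108s^5 = 1.7×10⁻³⁵
s = 4.4×10⁻⁸ mol/L
[Ce³⁺] = 2s = 8.7×10⁻⁸ mol/L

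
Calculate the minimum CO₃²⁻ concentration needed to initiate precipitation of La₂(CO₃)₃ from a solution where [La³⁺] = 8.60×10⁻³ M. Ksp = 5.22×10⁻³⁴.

1.92×10⁻¹⁰ M

Each salt precipitates once Q = Ksp for that salt.
La₂(CO₃)₃(s) ⇌ 2 La³⁺(aq) + 3 CO₃²⁻(aq)
Ksp = [La³⁺]^2[CO₃²⁻]^3 = [CO₃²⁻]^3(8.60×10⁻³)^2
[CO₃²⁻]^3 = 5.22×10⁻³⁴ / (8.60×10⁻³)^2 = 7.06×10⁻³⁰
[CO₃²⁻] = 1.92×10⁻¹⁰ M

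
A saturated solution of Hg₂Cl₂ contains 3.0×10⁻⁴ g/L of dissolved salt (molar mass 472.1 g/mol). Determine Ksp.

Ksp = 1.0×10⁻¹⁸

s = (3.0×10⁻⁴ g L⁻¹)/(472.1 g mol⁻¹) = 6.355×10⁻⁷ M
Hg₂Cl₂(s) ⇌ Hg₂²⁺(aq) + 2 Cl⁻(aq)
Let s be the molar solubility. Then [Hg₂²⁺] = s and [Cl⁻] = 2s.
Ksp = [Hg₂²⁺][Cl⁻]^2 = s · (2s)^2 = 4s^3
Ksp = 4 × (6.355×10⁻⁷)^3 = 1.0×10⁻¹⁸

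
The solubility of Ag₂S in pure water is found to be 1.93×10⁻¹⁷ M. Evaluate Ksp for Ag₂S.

Ag₂S(s) ⇌ 2 Ag⁺(aq) + S²⁻(aq)
Call the molar solubility s, so that [Ag⁺] = 2s and [S²⁻] = s.
Ksp = [Ag⁺]^2[S²⁻] = (2s)^2 · s = 4s^3
Ksp = 4 × (1.93×10⁻¹⁷)^3 = 2.88×10⁻⁵⁰

Ksp = 2.88×10⁻⁵⁰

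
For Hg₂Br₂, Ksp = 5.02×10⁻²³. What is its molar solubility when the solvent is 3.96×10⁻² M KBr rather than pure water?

3.20×10⁻²⁰ M

Hg₂Br₂(s) ⇌ Hg₂²⁺(aq) + 2 Br⁻(aq)
Let s be the solubility of Hg₂Br₂ here. The common ion gives [Br⁻] ≈ 3.96×10⁻² M, and [Hg₂²⁺] = s.
Ksp = [Hg₂²⁺][Br⁻]^2 = s(3.96×10⁻²)^2
s = 5.02×10⁻²³ / (3.96×10⁻²)^2 = 3.20×10⁻²⁰
s = 3.20×10⁻²⁰ M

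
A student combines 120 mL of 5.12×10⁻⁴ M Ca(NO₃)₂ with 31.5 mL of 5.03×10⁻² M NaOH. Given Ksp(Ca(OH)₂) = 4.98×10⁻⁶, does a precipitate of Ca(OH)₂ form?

After mixing, V = 120 mL + 31.5 mL = 151.5 mL.
[Ca²⁺] = (5.12×10⁻⁴)(120)/151.5 = 4.06×10⁻⁴ M
[OH⁻] = (5.03×10⁻²)(31.5)/151.5 = 1.05×10⁻² M
Q = [Ca²⁺][OH⁻]^2 = 4.44×10⁻⁸
Since Q (4.44×10⁻⁸) is less than Ksp (4.98×10⁻⁶), no Ca(OH)₂ precipitates.

No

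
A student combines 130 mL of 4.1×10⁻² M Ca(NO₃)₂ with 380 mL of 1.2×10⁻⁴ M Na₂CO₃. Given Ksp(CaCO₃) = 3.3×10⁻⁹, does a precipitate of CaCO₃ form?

Yes

Total volume after mixing = 130 + 380 = 510 mL.
[Ca²⁺] = (4.1×10⁻²)(130)/510 = 1.0×10⁻² M
[CO₃²⁻] = (1.2×10⁻⁴)(380)/510 = 8.9×10⁻⁵ M
Q = [Ca²⁺][CO₃²⁻] = 9.3×10⁻⁷
Q = 9.3×10⁻⁷ > Ksp = 3.3×10⁻⁹, so the solution is supersaturated and CaCO₃ precipitates.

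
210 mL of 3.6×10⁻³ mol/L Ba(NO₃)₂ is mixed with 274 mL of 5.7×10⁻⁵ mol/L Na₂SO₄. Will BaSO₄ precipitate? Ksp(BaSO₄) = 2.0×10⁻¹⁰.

The combined volume is 484 mL.
[Ba²⁺] = (3.6×10⁻³)(210)/484 = 1.6×10⁻³ mol/L
[SO₄²⁻] = (5.7×10⁻⁵)(274)/484 = 3.2×10⁻⁵ mol/L
Q = [Ba²⁺][SO₄²⁻] = 5.0×10⁻⁸
Since Q (5.0×10⁻⁸) exceeds Ksp (2.0×10⁻¹⁰), BaSO₄ will precipitate.

Yes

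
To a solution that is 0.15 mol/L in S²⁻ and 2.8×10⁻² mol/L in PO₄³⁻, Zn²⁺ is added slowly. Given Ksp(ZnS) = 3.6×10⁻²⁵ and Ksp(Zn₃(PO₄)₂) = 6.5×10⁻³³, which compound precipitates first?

ZnS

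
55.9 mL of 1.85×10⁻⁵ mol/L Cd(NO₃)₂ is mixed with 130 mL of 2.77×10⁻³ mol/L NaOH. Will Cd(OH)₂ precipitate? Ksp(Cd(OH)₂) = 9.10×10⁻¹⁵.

Yes

After mixing, V = 55.9 mL + 130 mL = 185.9 mL.
[Cd²⁺] = (1.85×10⁻⁵)(55.9)/185.9 = 5.56×10⁻⁶ mol/L
[OH⁻] = (2.77×10⁻³)(130)/185.9 = 1.94×10⁻³ mol/L
Q = [Cd²⁺][OH⁻]^2 = 2.09×10⁻¹¹
Since Q (2.09×10⁻¹¹) exceeds Ksp (9.10×10⁻¹⁵), Cd(OH)₂ will precipitate.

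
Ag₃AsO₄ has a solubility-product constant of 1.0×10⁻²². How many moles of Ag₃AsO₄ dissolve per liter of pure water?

1.4×10⁻⁶ M

Ag₃AsO₄(s) ⇌ 3 Ag⁺(aq) + AsO₄³⁻(aq)
Let s be the molar solubility. Then [Ag⁺] = 3s and [AsO₄³⁻] = s.
Ksp = [Ag⁺]^3[AsO₄³⁻] = (3s)^3 · s = 27s^4
27s^4 = 1.0×10⁻²²  ⇒  s^4 = 3.7×10⁻²⁴
Taking the 4th root, s = 1.4×10⁻⁶ mol L⁻¹.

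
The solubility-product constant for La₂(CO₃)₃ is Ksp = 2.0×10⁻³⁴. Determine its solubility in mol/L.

La₂(CO₃)₃(s) ⇌ 2 La³⁺(aq) + 3 CO₃²⁻(aq)
Let s be the molar solubility. Then [La³⁺] = 2s and [CO₃²⁻] = 3s.
Ksp = [La³⁺]^2[CO₃²⁻]^3 = (2s)^2 · (3s)^3 = 108s^5
108s^5 = 2.0×10⁻³⁴  ⇒  s^5 = 1.9×10⁻³⁶
Taking the 5th root, s = 7.1×10⁻⁸ M.

7.1×10⁻⁸ M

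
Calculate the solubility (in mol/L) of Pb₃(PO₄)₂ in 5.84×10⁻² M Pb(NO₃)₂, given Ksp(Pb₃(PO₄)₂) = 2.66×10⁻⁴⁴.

Pb₃(PO₄)₂(s) ⇌ 3 Pb²⁺(aq) + 2 PO₄³⁻(aq)
Pb²⁺ is already present at 5.84×10⁻² M. If s mol/L of Pb₃(PO₄)₂ dissolves, [PO₄³⁻] = 2s while [Pb²⁺] ≈ 5.84×10⁻² M.
Ksp = [Pb²⁺]^3[PO₄³⁻]^2 = (5.84×10⁻²)^3(2s)^2
(2s)^2 = 2.66×10⁻⁴⁴ / (5.84×10⁻²)^3 = 1.34×10⁻⁴⁰
s = 5.78×10⁻²¹ M

5.78×10⁻²¹ M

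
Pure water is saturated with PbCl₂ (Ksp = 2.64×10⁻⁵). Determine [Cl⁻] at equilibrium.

3.75×10⁻² M

PbCl₂(s) ⇌ Pb²⁺(aq) + 2 Cl⁻(aq)
Let s be the molar solubility. Then [Pb²⁺] = s and [Cl⁻] = 2s.
Ksp = [Pb²⁺][Cl⁻]^2 = s · (2s)^2 = 4s^3 = 2.64×10⁻⁵
s = 1.88×10⁻² mol L⁻¹
[Cl⁻] = 2s = 3.75×10⁻² mol L⁻¹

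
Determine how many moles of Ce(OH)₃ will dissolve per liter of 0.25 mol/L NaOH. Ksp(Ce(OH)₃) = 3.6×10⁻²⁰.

2.3×10⁻¹⁸ M

Ce(OH)₃(s) ⇌ Ce³⁺(aq) + 3 OH⁻(aq)
Let s be the solubility of Ce(OH)₃ here. The common ion gives [OH⁻] ≈ 0.25 mol/L, and [Ce³⁺] = s.
Ksp = [Ce³⁺][OH⁻]^3 = s(0.25)^3
s = 3.6×10⁻²⁰ / (0.25)^3 = 2.3×10⁻¹⁸
s = 2.3×10⁻¹⁸ mol/L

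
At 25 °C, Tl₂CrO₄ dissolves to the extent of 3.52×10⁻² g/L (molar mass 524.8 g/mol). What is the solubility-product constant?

Convert to molarity: s = 3.52×10⁻² / 524.8 = 6.7073×10⁻⁵ mol/L
Tl₂CrO₄(s) ⇌ 2 Tl⁺(aq) + CrO₄²⁻(aq)
With molar solubility s: [Tl⁺] = 2s, [CrO₄²⁻] = s.
Ksp = [Tl⁺]^2[CrO₄²⁻] = (2s)^2 · s = 4s^3
Ksp = 4 × (6.7073×10⁻⁵)^3 = 1.21×10⁻¹²

Ksp = 1.21×10⁻¹²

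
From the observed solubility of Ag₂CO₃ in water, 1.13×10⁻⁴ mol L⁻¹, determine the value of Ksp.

Ag₂CO₃(s) ⇌ 2 Ag⁺(aq) + CO₃²⁻(aq)
Call the molar solubility s, so that [Ag⁺] = 2s and [CO₃²⁻] = s.
Ksp = [Ag⁺]^2[CO₃²⁻] = (2s)^2 · s = 4s^3
Ksp = 4 × (1.13×10⁻⁴)^3 = 5.77×10⁻¹²

Ksp = 5.77×10⁻¹²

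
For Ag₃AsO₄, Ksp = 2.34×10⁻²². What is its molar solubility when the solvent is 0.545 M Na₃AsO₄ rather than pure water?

Ag₃AsO₄(s) ⇌ 3 Ag⁺(aq) + AsO₄³⁻(aq)
Let s be the solubility of Ag₃AsO₄ here. The common ion gives [AsO₄³⁻] ≈ 0.545 M, and [Ag⁺] = 3s.
Ksp = [Ag⁺]^3[AsO₄³⁻] = (3s)^3(0.545)
(3s)^3 = 2.34×10⁻²² / (0.545) = 4.29×10⁻²²
s = 2.51×10⁻⁸ M

2.51×10⁻⁸ M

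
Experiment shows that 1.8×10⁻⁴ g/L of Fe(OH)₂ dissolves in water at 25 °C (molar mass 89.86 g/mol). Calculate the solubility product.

Molar solubility s = (1.8×10⁻⁴ g/L) / (89.86 g/mol) = 2.003×10⁻⁶ mol/L
Fe(OH)₂(s) ⇌ Fe²⁺(aq) + 2 OH⁻(aq)
Let s be the molar solubility. Then [Fe²⁺] = s and [OH⁻] = 2s.
Ksp = [Fe²⁺][OH⁻]^2 = s · (2s)^2 = 4s^3
Ksp = 4 × (2.003×10⁻⁶)^3 = 3.2×10⁻¹⁷

Ksp = 3.2×10⁻¹⁷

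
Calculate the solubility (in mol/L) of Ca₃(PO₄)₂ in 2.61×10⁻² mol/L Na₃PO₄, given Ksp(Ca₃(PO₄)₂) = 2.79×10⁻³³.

5.33×10⁻¹¹ M

Ca₃(PO₄)₂(s) ⇌ 3 Ca²⁺(aq) + 2 PO₄³⁻(aq)
Let s be the solubility of Ca₃(PO₄)₂ here. The common ion gives [PO₄³⁻] ≈ 2.61×10⁻² mol/L, and [Ca²⁺] = 3s.
Ksp = [Ca²⁺]^3[PO₄³⁻]^2 = (3s)^3(2.61×10⁻²)^2
(3s)^3 = 2.79×10⁻³³ / (2.61×10⁻²)^2 = 4.10×10⁻³⁰
s = 5.33×10⁻¹¹ mol/L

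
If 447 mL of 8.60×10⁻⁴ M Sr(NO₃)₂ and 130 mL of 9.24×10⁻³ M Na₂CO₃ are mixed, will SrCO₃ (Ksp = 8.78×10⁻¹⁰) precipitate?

The combined volume is 577 mL.
[Sr²⁺] = (8.60×10⁻⁴)(447)/577 = 6.66×10⁻⁴ M
[CO₃²⁻] = (9.24×10⁻³)(130)/577 = 2.08×10⁻³ M
Q = [Sr²⁺][CO₃²⁻] = 1.39×10⁻⁶
Since Q (1.39×10⁻⁶) exceeds Ksp (8.78×10⁻¹⁰), SrCO₃ will precipitate.

Yes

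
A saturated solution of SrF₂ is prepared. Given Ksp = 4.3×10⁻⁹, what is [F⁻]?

2.0×10⁻³ M

SrF₂(s) ⇌ Sr²⁺(aq) + 2 F⁻(aq)
Call the molar solubility s, so that [Sr²⁺] = s and [F⁻] = 2s.
Ksp = [Sr²⁺][F⁻]^2 = s · (2s)^2 = 4s^3 = 4.3×10⁻⁹
s = 1.0×10⁻³ M
[F⁻] = 2s = 2.0×10⁻³ M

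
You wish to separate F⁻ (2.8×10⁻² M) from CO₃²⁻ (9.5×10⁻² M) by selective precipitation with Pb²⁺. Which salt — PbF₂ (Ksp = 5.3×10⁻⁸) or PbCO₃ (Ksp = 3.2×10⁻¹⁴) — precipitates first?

PbCO₃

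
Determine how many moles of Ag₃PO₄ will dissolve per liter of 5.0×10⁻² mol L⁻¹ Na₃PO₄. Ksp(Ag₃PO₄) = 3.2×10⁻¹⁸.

1.3×10⁻⁶ M

Ag₃PO₄(s) ⇌ 3 Ag⁺(aq) + PO₄³⁻(aq)
With PO₄³⁻ already at 5.0×10⁻² mol L⁻¹ and s small, take [PO₄³⁻] ≈ 5.0×10⁻² mol L⁻¹ and [Ag⁺] = 3s.
Ksp = [Ag⁺]^3[PO₄³⁻] = (3s)^3(5.0×10⁻²)
(3s)^3 = 3.2×10⁻¹⁸ / (5.0×10⁻²) = 6.4×10⁻¹⁷
s = 1.3×10⁻⁶ mol L⁻¹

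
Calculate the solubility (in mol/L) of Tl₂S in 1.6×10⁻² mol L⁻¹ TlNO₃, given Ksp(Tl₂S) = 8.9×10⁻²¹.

Tl₂S(s) ⇌ 2 Tl⁺(aq) + S²⁻(aq)
The solution already contains Tl⁺ at 1.6×10⁻² mol L⁻¹. Let s be the molar solubility of Tl₂S.
[Tl⁺] ≈ 1.6×10⁻² mol L⁻¹ (common ion dominates); [S²⁻] = s.
Ksp = [Tl⁺]^2[S²⁻] = (1.6×10⁻²)^2s
s = 8.9×10⁻²¹ / (1.6×10⁻²)^2 = 3.5×10⁻¹⁷
s = 3.5×10⁻¹⁷ mol L⁻¹

3.5×10⁻¹⁷ M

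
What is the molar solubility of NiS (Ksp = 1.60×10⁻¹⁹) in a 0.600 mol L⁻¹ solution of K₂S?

2.67×10⁻¹⁹ M

NiS(s) ⇌ Ni²⁺(aq) + S²⁻(aq)
With S²⁻ already at 0.600 mol L⁻¹ and s small, take [S²⁻] ≈ 0.600 mol L⁻¹ and [Ni²⁺] = s.
Ksp = [Ni²⁺][S²⁻] = s(0.600)
s = 1.60×10⁻¹⁹ / (0.600) = 2.67×10⁻¹⁹
s = 2.67×10⁻¹⁹ mol L⁻¹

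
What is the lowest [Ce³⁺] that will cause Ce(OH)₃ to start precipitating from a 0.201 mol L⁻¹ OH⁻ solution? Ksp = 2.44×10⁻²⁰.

A salt starts to precipitate once the ion product Q reaches its Ksp.
Ce(OH)₃(s) ⇌ Ce³⁺(aq) + 3 OH⁻(aq)
Ksp = [Ce³⁺][OH⁻]^3 = [Ce³⁺](0.201)^3
[Ce³⁺] = 2.44×10⁻²⁰ / (0.201)^3 = 3.00×10⁻¹⁸
[Ce³⁺] = 3.00×10⁻¹⁸ mol L⁻¹

3.00×10⁻¹⁸ M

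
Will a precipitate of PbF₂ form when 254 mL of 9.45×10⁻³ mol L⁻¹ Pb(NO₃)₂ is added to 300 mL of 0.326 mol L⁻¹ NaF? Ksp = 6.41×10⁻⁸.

Yes

Total volume after mixing = 254 + 300 = 554 mL.
[Pb²⁺] = (9.45×10⁻³)(254)/554 = 4.33×10⁻³ mol L⁻¹
[F⁻] = (0.326)(300)/554 = 0.177 mol L⁻¹
Q = [Pb²⁺][F⁻]^2 = 1.35×10⁻⁴
Q = 1.35×10⁻⁴ > Ksp = 6.41×10⁻⁸, so the solution is supersaturated and PbF₂ precipitates.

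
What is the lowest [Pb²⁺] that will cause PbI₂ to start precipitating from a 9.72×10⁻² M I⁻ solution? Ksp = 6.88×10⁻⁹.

7.28×10⁻⁷ M

Precipitation begins when Q = Ksp.
PbI₂(s) ⇌ Pb²⁺(aq) + 2 I⁻(aq)
Ksp = [Pb²⁺][I⁻]^2 = [Pb²⁺](9.72×10⁻²)^2
[Pb²⁺] = 6.88×10⁻⁹ / (9.72×10⁻²)^2 = 7.28×10⁻⁷
[Pb²⁺] = 7.28×10⁻⁷ M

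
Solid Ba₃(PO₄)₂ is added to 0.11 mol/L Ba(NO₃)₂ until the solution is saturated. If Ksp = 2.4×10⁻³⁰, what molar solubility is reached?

Ba₃(PO₄)₂(s) ⇌ 3 Ba²⁺(aq) + 2 PO₄³⁻(aq)
Let s be the solubility of Ba₃(PO₄)₂ here. The common ion gives [Ba²⁺] ≈ 0.11 mol/L, and [PO₄³⁻] = 2s.
Ksp = [Ba²⁺]^3[PO₄³⁻]^2 = (0.11)^3(2s)^2
(2s)^2 = 2.4×10⁻³⁰ / (0.11)^3 = 1.8×10⁻²⁷
s = 2.1×10⁻¹⁴ mol/L

2.1×10⁻¹⁴ M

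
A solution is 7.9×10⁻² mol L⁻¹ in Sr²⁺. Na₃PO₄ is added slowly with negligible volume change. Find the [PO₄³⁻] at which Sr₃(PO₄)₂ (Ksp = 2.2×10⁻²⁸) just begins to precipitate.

The threshold for precipitation is Q = Ksp.
Sr₃(PO₄)₂(s) ⇌ 3 Sr²⁺(aq) + 2 PO₄³⁻(aq)
Ksp = [Sr²⁺]^3[PO₄³⁻]^2 = [PO₄³⁻]^2(7.9×10⁻²)^3
[PO₄³⁻]^2 = 2.2×10⁻²⁸ / (7.9×10⁻²)^3 = 4.5×10⁻²⁵
[PO₄³⁻] = 6.7×10⁻¹³ mol L⁻¹

6.7×10⁻¹³ M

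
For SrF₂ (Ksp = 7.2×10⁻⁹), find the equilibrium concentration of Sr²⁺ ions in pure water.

1.2×10⁻³ M

SrF₂(s) ⇌ Sr²⁺(aq) + 2 F⁻(aq)
With molar solubility s: [Sr²⁺] = s, [F⁻] = 2s.
Ksp = [Sr²⁺][F⁻]^2 = s · (2s)^2 = 4s^3 = 7.2×10⁻⁹
s = 1.2×10⁻³ mol L⁻¹
[Sr²⁺] = s = 1.2×10⁻³ mol L⁻¹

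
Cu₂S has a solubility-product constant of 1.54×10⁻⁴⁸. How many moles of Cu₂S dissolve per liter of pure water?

7.27×10⁻¹⁷ M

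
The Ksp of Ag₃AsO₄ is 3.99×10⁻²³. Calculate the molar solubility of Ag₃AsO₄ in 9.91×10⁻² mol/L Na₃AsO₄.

Ag₃AsO₄(s) ⇌ 3 Ag⁺(aq) + AsO₄³⁻(aq)
The solution already contains AsO₄³⁻ at 9.91×10⁻² mol/L. Let s be the molar solubility of Ag₃AsO₄.
[AsO₄³⁻] ≈ 9.91×10⁻² mol/L (common ion dominates); [Ag⁺] = 3s.
Ksp = [Ag⁺]^3[AsO₄³⁻] = (3s)^3(9.91×10⁻²)
(3s)^3 = 3.99×10⁻²³ / (9.91×10⁻²) = 4.03×10⁻²²
s = 2.46×10⁻⁸ mol/L

2.46×10⁻⁸ M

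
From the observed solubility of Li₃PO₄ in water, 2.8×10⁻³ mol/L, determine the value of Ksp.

Li₃PO₄(s) ⇌ 3 Li⁺(aq) + PO₄³⁻(aq)
For each mole of Li₃PO₄ that dissolves per liter, [Li⁺] = 3s and [PO₄³⁻] = s; let s denote this solubility.
Ksp = [Li⁺]^3[PO₄³⁻] = (3s)^3 · s = 27s^4
Ksp = 27 × (2.8×10⁻³)^4 = 1.7×10⁻⁹

Ksp = 1.7×10⁻⁹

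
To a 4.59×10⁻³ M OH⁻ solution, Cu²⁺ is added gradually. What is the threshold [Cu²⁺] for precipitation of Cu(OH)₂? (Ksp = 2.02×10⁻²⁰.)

9.59×10⁻¹⁶ M

The threshold for precipitation is Q = Ksp.
Cu(OH)₂(s) ⇌ Cu²⁺(aq) + 2 OH⁻(aq)
Ksp = [Cu²⁺][OH⁻]^2 = [Cu²⁺](4.59×10⁻³)^2
[Cu²⁺] = 2.02×10⁻²⁰ / (4.59×10⁻³)^2 = 9.59×10⁻¹⁶
[Cu²⁺] = 9.59×10⁻¹⁶ M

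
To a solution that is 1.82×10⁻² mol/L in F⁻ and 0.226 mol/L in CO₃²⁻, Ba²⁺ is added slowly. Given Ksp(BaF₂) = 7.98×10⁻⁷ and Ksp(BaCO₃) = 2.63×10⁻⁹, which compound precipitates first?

BaCO₃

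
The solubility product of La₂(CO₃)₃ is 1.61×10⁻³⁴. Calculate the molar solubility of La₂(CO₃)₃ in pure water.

La₂(CO₃)₃(s) ⇌ 2 La³⁺(aq) + 3 CO₃²⁻(aq)
For each mole of La₂(CO₃)₃ that dissolves per liter, [La³⁺] = 2s and [CO₃²⁻] = 3s; let s denote this solubility.
Ksp = [La³⁺]^2[CO₃²⁻]^3 = (2s)^2 · (3s)^3 = 108s^5
108s^5 = 1.61×10⁻³⁴  ⇒  s^5 = 1.49×10⁻³⁶
s = 6.83×10⁻⁸ mol/L

6.83×10⁻⁸ M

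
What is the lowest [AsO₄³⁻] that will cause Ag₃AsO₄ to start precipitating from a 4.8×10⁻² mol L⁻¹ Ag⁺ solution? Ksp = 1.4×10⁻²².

1.3×10⁻¹⁸ M

Precipitation begins when Q = Ksp.
Ag₃AsO₄(s) ⇌ 3 Ag⁺(aq) + AsO₄³⁻(aq)
Ksp = [Ag⁺]^3[AsO₄³⁻] = [AsO₄³⁻](4.8×10⁻²)^3
[AsO₄³⁻] = 1.4×10⁻²² / (4.8×10⁻²)^3 = 1.3×10⁻¹⁸
[AsO₄³⁻] = 1.3×10⁻¹⁸ mol L⁻¹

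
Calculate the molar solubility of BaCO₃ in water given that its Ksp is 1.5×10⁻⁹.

3.9×10⁻⁵ M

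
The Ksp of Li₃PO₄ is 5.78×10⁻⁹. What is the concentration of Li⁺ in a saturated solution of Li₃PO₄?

Li₃PO₄(s) ⇌ 3 Li⁺(aq) + PO₄³⁻(aq)
Call the molar solubility s, so that [Li⁺] = 3s and [PO₄³⁻] = s.
Ksp = [Li⁺]^3[PO₄³⁻] = (3s)^3 · s = 27s^4 = 5.78×10⁻⁹
s = 3.83×10⁻³ M
[Li⁺] = 3s = 1.15×10⁻² M

1.15×10⁻² M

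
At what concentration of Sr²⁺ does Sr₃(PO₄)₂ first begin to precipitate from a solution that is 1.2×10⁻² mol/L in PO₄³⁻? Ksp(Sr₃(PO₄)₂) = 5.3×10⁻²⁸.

1.5×10⁻⁸ M

Precipitation begins when Q = Ksp.
Sr₃(PO₄)₂(s) ⇌ 3 Sr²⁺(aq) + 2 PO₄³⁻(aq)
Ksp = [Sr²⁺]^3[PO₄³⁻]^2 = [Sr²⁺]^3(1.2×10⁻²)^2
[Sr²⁺]^3 = 5.3×10⁻²⁸ / (1.2×10⁻²)^2 = 3.7×10⁻²⁴
[Sr²⁺] = 1.5×10⁻⁸ mol/L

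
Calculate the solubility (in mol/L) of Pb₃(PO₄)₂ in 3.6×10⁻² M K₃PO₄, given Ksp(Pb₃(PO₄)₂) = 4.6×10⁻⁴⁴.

1.1×10⁻¹⁴ M

Pb₃(PO₄)₂(s) ⇌ 3 Pb²⁺(aq) + 2 PO₄³⁻(aq)
PO₄³⁻ is already present at 3.6×10⁻² M. If s mol/L of Pb₃(PO₄)₂ dissolves, [Pb²⁺] = 3s while [PO₄³⁻] ≈ 3.6×10⁻² M.
Ksp = [Pb²⁺]^3[PO₄³⁻]^2 = (3s)^3(3.6×10⁻²)^2
(3s)^3 = 4.6×10⁻⁴⁴ / (3.6×10⁻²)^2 = 3.5×10⁻⁴¹
s = 1.1×10⁻¹⁴ M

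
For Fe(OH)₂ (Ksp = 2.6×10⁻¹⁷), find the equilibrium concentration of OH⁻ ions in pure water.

3.7×10⁻⁶ M

Fe(OH)₂(s) ⇌ Fe²⁺(aq) + 2 OH⁻(aq)
If s mol/L of Fe(OH)₂ dissolves, [Fe²⁺] = s and [OH⁻] = 2s.
Ksp = [Fe²⁺][OH⁻]^2 = s · (2s)^2 = 4s^3 = 2.6×10⁻¹⁷
s = 1.9×10⁻⁶ mol L⁻¹
[OH⁻] = 2s = 3.7×10⁻⁶ mol L⁻¹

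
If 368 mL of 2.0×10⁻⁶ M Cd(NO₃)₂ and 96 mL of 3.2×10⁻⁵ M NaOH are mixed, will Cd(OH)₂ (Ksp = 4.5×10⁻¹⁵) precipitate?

The combined volume is 464 mL.
[Cd²⁺] = (2.0×10⁻⁶)(368)/464 = 1.6×10⁻⁶ M
[OH⁻] = (3.2×10⁻⁵)(96)/464 = 6.6×10⁻⁶ M
Q = [Cd²⁺][OH⁻]^2 = 7.0×10⁻¹⁷
Q = 7.0×10⁻¹⁷ < Ksp = 4.5×10⁻¹⁵, so the solution is unsaturated and no precipitate forms.

No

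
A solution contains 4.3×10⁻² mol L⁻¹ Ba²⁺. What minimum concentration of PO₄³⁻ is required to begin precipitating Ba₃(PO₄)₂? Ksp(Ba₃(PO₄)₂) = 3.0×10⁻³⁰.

Precipitation of each salt begins when its ion product equals Ksp.
Ba₃(PO₄)₂(s) ⇌ 3 Ba²⁺(aq) + 2 PO₄³⁻(aq)
Ksp = [Ba²⁺]^3[PO₄³⁻]^2 = [PO₄³⁻]^2(4.3×10⁻²)^3
[PO₄³⁻]^2 = 3.0×10⁻³⁰ / (4.3×10⁻²)^3 = 3.8×10⁻²⁶
[PO₄³⁻] = 1.9×10⁻¹³ mol L⁻¹

1.9×10⁻¹³ M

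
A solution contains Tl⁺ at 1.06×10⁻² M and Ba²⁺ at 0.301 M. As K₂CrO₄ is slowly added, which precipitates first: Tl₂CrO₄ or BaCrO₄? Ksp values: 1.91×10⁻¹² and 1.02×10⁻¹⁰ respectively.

BaCrO₄

Each salt precipitates once Q = Ksp for that salt.
For Tl₂CrO₄: [CrO₄²⁻] = (Ksp/[Tl⁺]^2) = 1.70×10⁻⁸ M
For BaCrO₄: [CrO₄²⁻] = (Ksp/[Ba²⁺]) = 3.39×10⁻¹⁰ M
BaCrO₄ requires the lower [CrO₄²⁻], so it precipitates first.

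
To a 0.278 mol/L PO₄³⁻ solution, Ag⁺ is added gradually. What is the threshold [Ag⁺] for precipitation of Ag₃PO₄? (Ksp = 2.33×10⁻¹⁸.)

2.03×10⁻⁶ M

Each salt precipitates once Q = Ksp for that salt.
Ag₃PO₄(s) ⇌ 3 Ag⁺(aq) + PO₄³⁻(aq)
Ksp = [Ag⁺]^3[PO₄³⁻] = [Ag⁺]^3(0.278)
[Ag⁺]^3 = 2.33×10⁻¹⁸ / (0.278) = 8.38×10⁻¹⁸
[Ag⁺] = 2.03×10⁻⁶ mol/L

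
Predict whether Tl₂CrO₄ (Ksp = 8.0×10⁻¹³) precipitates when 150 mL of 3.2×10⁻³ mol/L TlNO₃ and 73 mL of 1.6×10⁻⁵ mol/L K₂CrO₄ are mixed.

After mixing, V = 150 mL + 73 mL = 223 mL.
[Tl⁺] = (3.2×10⁻³)(150)/223 = 2.2×10⁻³ mol/L
[CrO₄²⁻] = (1.6×10⁻⁵)(73)/223 = 5.2×10⁻⁶ mol/L
Q = [Tl⁺]^2[CrO₄²⁻] = 2.4×10⁻¹¹
Since Q (2.4×10⁻¹¹) exceeds Ksp (8.0×10⁻¹³), Tl₂CrO₄ will precipitate.

Yes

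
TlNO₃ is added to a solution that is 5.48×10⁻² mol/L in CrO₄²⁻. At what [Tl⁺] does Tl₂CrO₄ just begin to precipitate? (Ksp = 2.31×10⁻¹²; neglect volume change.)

Precipitation begins when Q = Ksp.
Tl₂CrO₄(s) ⇌ 2 Tl⁺(aq) + CrO₄²⁻(aq)
Ksp = [Tl⁺]^2[CrO₄²⁻] = [Tl⁺]^2(5.48×10⁻²)
[Tl⁺]^2 = 2.31×10⁻¹² / (5.48×10⁻²) = 4.22×10⁻¹¹
[Tl⁺] = 6.49×10⁻⁶ mol/L

6.49×10⁻⁶ M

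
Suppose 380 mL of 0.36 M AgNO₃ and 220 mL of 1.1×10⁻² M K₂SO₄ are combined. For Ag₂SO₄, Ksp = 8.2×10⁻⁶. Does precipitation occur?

After mixing, V = 380 mL + 220 mL = 600 mL.
[Ag⁺] = (0.36)(380)/600 = 0.23 M
[SO₄²⁻] = (1.1×10⁻²)(220)/600 = 4.0×10⁻³ M
Q = [Ag⁺]^2[SO₄²⁻] = 2.1×10⁻⁴
Since Q (2.1×10⁻⁴) exceeds Ksp (8.2×10⁻⁶), Ag₂SO₄ will precipitate.

Yes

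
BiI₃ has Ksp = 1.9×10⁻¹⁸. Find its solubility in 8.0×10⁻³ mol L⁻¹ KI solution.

3.7×10⁻¹² M

BiI₃(s) ⇌ Bi³⁺(aq) + 3 I⁻(aq)
With I⁻ already at 8.0×10⁻³ mol L⁻¹ and s small, take [I⁻] ≈ 8.0×10⁻³ mol L⁻¹ and [Bi³⁺] = s.
Ksp = [Bi³⁺][I⁻]^3 = s(8.0×10⁻³)^3
s = 1.9×10⁻¹⁸ / (8.0×10⁻³)^3 = 3.7×10⁻¹²
s = 3.7×10⁻¹² mol L⁻¹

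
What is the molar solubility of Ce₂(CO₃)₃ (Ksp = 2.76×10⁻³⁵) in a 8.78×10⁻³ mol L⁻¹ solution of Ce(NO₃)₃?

Ce₂(CO₃)₃(s) ⇌ 2 Ce³⁺(aq) + 3 CO₃²⁻(aq)
With Ce³⁺ already at 8.78×10⁻³ mol L⁻¹ and s small, take [Ce³⁺] ≈ 8.78×10⁻³ mol L⁻¹ and [CO₃²⁻] = 3s.
Ksp = [Ce³⁺]^2[CO₃²⁻]^3 = (8.78×10⁻³)^2(3s)^3
(3s)^3 = 2.76×10⁻³⁵ / (8.78×10⁻³)^2 = 3.58×10⁻³¹
s = 2.37×10⁻¹¹ mol L⁻¹

2.37×10⁻¹¹ M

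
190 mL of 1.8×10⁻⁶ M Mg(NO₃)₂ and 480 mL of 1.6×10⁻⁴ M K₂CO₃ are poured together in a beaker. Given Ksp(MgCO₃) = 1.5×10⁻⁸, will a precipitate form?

Total volume after mixing = 190 + 480 = 670 mL.
[Mg²⁺] = (1.8×10⁻⁶)(190)/670 = 5.1×10⁻⁷ M
[CO₃²⁻] = (1.6×10⁻⁴)(480)/670 = 1.1×10⁻⁴ M
Q = [Mg²⁺][CO₃²⁻] = 5.9×10⁻¹¹
Q < Ksp (5.9×10⁻¹¹ vs 1.5×10⁻⁸); the solution remains unsaturated and no precipitate forms.

No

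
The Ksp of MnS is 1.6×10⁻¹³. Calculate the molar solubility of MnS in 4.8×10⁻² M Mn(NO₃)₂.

MnS(s) ⇌ Mn²⁺(aq) + S²⁻(aq)
Mn²⁺ is already present at 4.8×10⁻² M. If s mol/L of MnS dissolves, [S²⁻] = s while [Mn²⁺] ≈ 4.8×10⁻² M.
Ksp = [Mn²⁺][S²⁻] = (4.8×10⁻²)s
s = 1.6×10⁻¹³ / (4.8×10⁻²) = 3.3×10⁻¹²
s = 3.3×10⁻¹² M

3.3×10⁻¹² M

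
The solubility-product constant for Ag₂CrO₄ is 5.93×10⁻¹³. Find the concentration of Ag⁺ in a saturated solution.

Ag₂CrO₄(s) ⇌ 2 Ag⁺(aq) + CrO₄²⁻(aq)
With molar solubility s: [Ag⁺] = 2s, [CrO₄²⁻] = s.
Ksp = [Ag⁺]^2[CrO₄²⁻] = (2s)^2 · s = 4s^3 = 5.93×10⁻¹³
s = 5.29×10⁻⁵ mol/L
[Ag⁺] = 2s = 1.06×10⁻⁴ mol/L

1.06×10⁻⁴ M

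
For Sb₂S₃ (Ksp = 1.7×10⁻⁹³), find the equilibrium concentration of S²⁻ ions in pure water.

3.3×10⁻¹⁹ M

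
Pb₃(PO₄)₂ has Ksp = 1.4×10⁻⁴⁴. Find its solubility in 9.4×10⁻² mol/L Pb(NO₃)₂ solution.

Pb₃(PO₄)₂(s) ⇌ 3 Pb²⁺(aq) + 2 PO₄³⁻(aq)
With Pb²⁺ already at 9.4×10⁻² mol/L and s small, take [Pb²⁺] ≈ 9.4×10⁻² mol/L and [PO₄³⁻] = 2s.
Ksp = [Pb²⁺]^3[PO₄³⁻]^2 = (9.4×10⁻²)^3(2s)^2
(2s)^2 = 1.4×10⁻⁴⁴ / (9.4×10⁻²)^3 = 1.7×10⁻⁴¹
s = 2.1×10⁻²¹ mol/L

2.1×10⁻²¹ M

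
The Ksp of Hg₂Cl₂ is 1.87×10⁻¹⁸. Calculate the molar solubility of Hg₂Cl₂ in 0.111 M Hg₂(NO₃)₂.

Hg₂Cl₂(s) ⇌ Hg₂²⁺(aq) + 2 Cl⁻(aq)
With Hg₂²⁺ already at 0.111 M and s small, take [Hg₂²⁺] ≈ 0.111 M and [Cl⁻] = 2s.
Ksp = [Hg₂²⁺][Cl⁻]^2 = (0.111)(2s)^2
(2s)^2 = 1.87×10⁻¹⁸ / (0.111) = 1.68×10⁻¹⁷
s = 2.05×10⁻⁹ M

2.05×10⁻⁹ M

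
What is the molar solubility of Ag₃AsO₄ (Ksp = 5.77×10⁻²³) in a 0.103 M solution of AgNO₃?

5.28×10⁻²⁰ M

Ag₃AsO₄(s) ⇌ 3 Ag⁺(aq) + AsO₄³⁻(aq)
With Ag⁺ already at 0.103 M and s small, take [Ag⁺] ≈ 0.103 M and [AsO₄³⁻] = s.
Ksp = [Ag⁺]^3[AsO₄³⁻] = (0.103)^3s
s = 5.77×10⁻²³ / (0.103)^3 = 5.28×10⁻²⁰
s = 5.28×10⁻²⁰ M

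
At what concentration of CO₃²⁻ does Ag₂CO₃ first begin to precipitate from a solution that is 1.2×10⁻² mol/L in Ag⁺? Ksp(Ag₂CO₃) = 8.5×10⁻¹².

Each salt precipitates once Q = Ksp for that salt.
Ag₂CO₃(s) ⇌ 2 Ag⁺(aq) + CO₃²⁻(aq)
Ksp = [Ag⁺]^2[CO₃²⁻] = [CO₃²⁻](1.2×10⁻²)^2
[CO₃²⁻] = 8.5×10⁻¹² / (1.2×10⁻²)^2 = 5.9×10⁻⁸
[CO₃²⁻] = 5.9×10⁻⁸ mol/L

5.9×10⁻⁸ M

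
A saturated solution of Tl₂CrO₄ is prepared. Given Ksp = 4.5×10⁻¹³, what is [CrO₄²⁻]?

Tl₂CrO₄(s) ⇌ 2 Tl⁺(aq) + CrO₄²⁻(aq)
If s mol/L of Tl₂CrO₄ dissolves, [Tl⁺] = 2s and [CrO₄²⁻] = s.
Ksp = [Tl⁺]^2[CrO₄²⁻] = (2s)^2 · s = 4s^3 = 4.5×10⁻¹³
s = 4.8×10⁻⁵ mol/L
[CrO₄²⁻] = s = 4.8×10⁻⁵ mol/L

4.8×10⁻⁵ M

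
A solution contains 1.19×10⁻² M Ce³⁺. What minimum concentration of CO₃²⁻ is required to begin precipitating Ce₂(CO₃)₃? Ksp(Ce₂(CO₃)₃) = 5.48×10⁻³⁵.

Precipitation begins when Q = Ksp.
Ce₂(CO₃)₃(s) ⇌ 2 Ce³⁺(aq) + 3 CO₃²⁻(aq)
Ksp = [Ce³⁺]^2[CO₃²⁻]^3 = [CO₃²⁻]^3(1.19×10⁻²)^2
[CO₃²⁻]^3 = 5.48×10⁻³⁵ / (1.19×10⁻²)^2 = 3.87×10⁻³¹
[CO₃²⁻] = 7.29×10⁻¹¹ M

7.29×10⁻¹¹ M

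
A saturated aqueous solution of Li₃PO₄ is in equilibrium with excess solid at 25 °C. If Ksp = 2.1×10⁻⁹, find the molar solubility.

3.0×10⁻³ M

Li₃PO₄(s) ⇌ 3 Li⁺(aq) + PO₄³⁻(aq)
If s mol/L of Li₃PO₄ dissolves, [Li⁺] = 3s and [PO₄³⁻] = s.
Ksp = [Li⁺]^3[PO₄³⁻] = (3s)^3 · s = 27s^4
27s^4 = 2.1×10⁻⁹  ⇒  s^4 = 7.8×10⁻¹¹
Taking the 4th root, s = 3.0×10⁻³ mol L⁻¹.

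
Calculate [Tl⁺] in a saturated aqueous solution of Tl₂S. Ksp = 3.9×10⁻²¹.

Tl₂S(s) ⇌ 2 Tl⁺(aq) + S²⁻(aq)
Let s be the molar solubility. Then [Tl⁺] = 2s and [S²⁻] = s.
Ksp = [Tl⁺]^2[S²⁻] = (2s)^2 · s = 4s^3 = 3.9×10⁻²¹
s = 9.9×10⁻⁸ M
[Tl⁺] = 2s = 2.0×10⁻⁷ M

2.0×10⁻⁷ M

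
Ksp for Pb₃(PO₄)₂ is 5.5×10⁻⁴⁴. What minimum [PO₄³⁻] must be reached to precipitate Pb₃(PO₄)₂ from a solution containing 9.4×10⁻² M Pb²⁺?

8.1×10⁻²¹ M

Precipitation begins when Q = Ksp.
Pb₃(PO₄)₂(s) ⇌ 3 Pb²⁺(aq) + 2 PO₄³⁻(aq)
Ksp = [Pb²⁺]^3[PO₄³⁻]^2 = [PO₄³⁻]^2(9.4×10⁻²)^3
[PO₄³⁻]^2 = 5.5×10⁻⁴⁴ / (9.4×10⁻²)^3 = 6.6×10⁻⁴¹
[PO₄³⁻] = 8.1×10⁻²¹ M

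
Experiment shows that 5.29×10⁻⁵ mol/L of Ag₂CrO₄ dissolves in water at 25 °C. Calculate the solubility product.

Ksp = 5.92×10⁻¹³

Ag₂CrO₄(s) ⇌ 2 Ag⁺(aq) + CrO₄²⁻(aq)
With molar solubility s: [Ag⁺] = 2s, [CrO₄²⁻] = s.
Ksp = [Ag⁺]^2[CrO₄²⁻] = (2s)^2 · s = 4s^3
Ksp = 4 × (5.29×10⁻⁵)^3 = 5.92×10⁻¹³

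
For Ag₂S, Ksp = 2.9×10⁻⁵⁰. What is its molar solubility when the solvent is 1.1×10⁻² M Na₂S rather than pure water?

8.1×10⁻²⁵ M

Ag₂S(s) ⇌ 2 Ag⁺(aq) + S²⁻(aq)
With S²⁻ already at 1.1×10⁻² M and s small, take [S²⁻] ≈ 1.1×10⁻² M and [Ag⁺] = 2s.
Ksp = [Ag⁺]^2[S²⁻] = (2s)^2(1.1×10⁻²)
(2s)^2 = 2.9×10⁻⁵⁰ / (1.1×10⁻²) = 2.6×10⁻⁴⁸
s = 8.1×10⁻²⁵ M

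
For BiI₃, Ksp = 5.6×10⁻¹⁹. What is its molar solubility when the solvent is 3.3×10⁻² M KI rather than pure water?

1.6×10⁻¹⁴ M

BiI₃(s) ⇌ Bi³⁺(aq) + 3 I⁻(aq)
The solution already contains I⁻ at 3.3×10⁻² M. Let s be the molar solubility of BiI₃.
[I⁻] ≈ 3.3×10⁻² M (common ion dominates); [Bi³⁺] = s.
Ksp = [Bi³⁺][I⁻]^3 = s(3.3×10⁻²)^3
s = 5.6×10⁻¹⁹ / (3.3×10⁻²)^3 = 1.6×10⁻¹⁴
s = 1.6×10⁻¹⁴ M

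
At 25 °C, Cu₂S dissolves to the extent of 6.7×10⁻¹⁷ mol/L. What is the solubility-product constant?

Ksp = 1.2×10⁻⁴⁸

Cu₂S(s) ⇌ 2 Cu⁺(aq) + S²⁻(aq)
For each mole of Cu₂S that dissolves per liter, [Cu⁺] = 2s and [S²⁻] = s; let s denote this solubility.
Ksp = [Cu⁺]^2[S²⁻] = (2s)^2 · s = 4s^3
Ksp = 4 × (6.7×10⁻¹⁷)^3 = 1.2×10⁻⁴⁸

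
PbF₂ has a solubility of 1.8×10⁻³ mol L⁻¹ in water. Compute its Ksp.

PbF₂(s) ⇌ Pb²⁺(aq) + 2 F⁻(aq)
Call the molar solubility s, so that [Pb²⁺] = s and [F⁻] = 2s.
Ksp = [Pb²⁺][F⁻]^2 = s · (2s)^2 = 4s^3
Ksp = 4 × (1.8×10⁻³)^3 = 2.3×10⁻⁸

Ksp = 2.3×10⁻⁸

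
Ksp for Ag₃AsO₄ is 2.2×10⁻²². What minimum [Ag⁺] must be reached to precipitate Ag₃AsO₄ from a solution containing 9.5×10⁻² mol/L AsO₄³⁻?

1.3×10⁻⁷ M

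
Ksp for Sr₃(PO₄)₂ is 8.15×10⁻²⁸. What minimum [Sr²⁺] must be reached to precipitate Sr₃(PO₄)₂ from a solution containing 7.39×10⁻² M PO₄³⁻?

Each salt precipitates once Q = Ksp for that salt.
Sr₃(PO₄)₂(s) ⇌ 3 Sr²⁺(aq) + 2 PO₄³⁻(aq)
Ksp = [Sr²⁺]^3[PO₄³⁻]^2 = [Sr²⁺]^3(7.39×10⁻²)^2
[Sr²⁺]^3 = 8.15×10⁻²⁸ / (7.39×10⁻²)^2 = 1.49×10⁻²⁵
[Sr²⁺] = 5.30×10⁻⁹ M

5.30×10⁻⁹ M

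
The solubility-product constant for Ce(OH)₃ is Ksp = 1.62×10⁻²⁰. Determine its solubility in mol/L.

4.95×10⁻⁶ M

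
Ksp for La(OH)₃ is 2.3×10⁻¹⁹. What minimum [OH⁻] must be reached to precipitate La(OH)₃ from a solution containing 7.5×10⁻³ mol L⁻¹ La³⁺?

3.1×10⁻⁶ M

A salt starts to precipitate once the ion product Q reaches its Ksp.
La(OH)₃(s) ⇌ La³⁺(aq) + 3 OH⁻(aq)
Ksp = [La³⁺][OH⁻]^3 = [OH⁻]^3(7.5×10⁻³)
[OH⁻]^3 = 2.3×10⁻¹⁹ / (7.5×10⁻³) = 3.1×10⁻¹⁷
[OH⁻] = 3.1×10⁻⁶ mol L⁻¹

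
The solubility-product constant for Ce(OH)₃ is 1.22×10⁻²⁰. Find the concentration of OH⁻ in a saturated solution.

Ce(OH)₃(s) ⇌ Ce³⁺(aq) + 3 OH⁻(aq)
Call the molar solubility s, so that [Ce³⁺] = s and [OH⁻] = 3s.
Ksp = [Ce³⁺][OH⁻]^3 = s · (3s)^3 = 27s^4 = 1.22×10⁻²⁰
s = 4.61×10⁻⁶ mol L⁻¹
[OH⁻] = 3s = 1.38×10⁻⁵ mol L⁻¹

1.38×10⁻⁵ M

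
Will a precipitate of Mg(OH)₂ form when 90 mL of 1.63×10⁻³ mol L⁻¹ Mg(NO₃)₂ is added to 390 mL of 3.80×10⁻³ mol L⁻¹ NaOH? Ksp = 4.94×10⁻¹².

Yes

Total volume after mixing = 90 + 390 = 480 mL.
[Mg²⁺] = (1.63×10⁻³)(90)/480 = 3.06×10⁻⁴ mol L⁻¹
[OH⁻] = (3.80×10⁻³)(390)/480 = 3.09×10⁻³ mol L⁻¹
Q = [Mg²⁺][OH⁻]^2 = 2.91×10⁻⁹
Because Q > Ksp (2.91×10⁻⁹ vs 4.94×10⁻¹²), a precipitate of Mg(OH)₂ forms.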